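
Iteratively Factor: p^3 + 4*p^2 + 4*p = (p + 2)*(p^2 + 2*p) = p*(p + 2)*(p + 2)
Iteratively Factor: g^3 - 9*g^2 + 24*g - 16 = (g - 1)*(g^2 - 8*g + 16) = (g - 4)*(g - 1)*(g - 4)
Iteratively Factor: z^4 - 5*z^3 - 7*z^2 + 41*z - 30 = (z - 1)*(z^3 - 4*z^2 - 11*z + 30) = (z - 1)*(z + 3)*(z^2 - 7*z + 10) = (z - 5)*(z - 1)*(z + 3)*(z - 2)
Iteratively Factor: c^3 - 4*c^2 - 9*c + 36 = (c - 3)*(c^2 - c - 12) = (c - 4)*(c - 3)*(c + 3)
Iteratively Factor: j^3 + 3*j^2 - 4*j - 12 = (j - 2)*(j^2 + 5*j + 6) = (j - 2)*(j + 2)*(j + 3)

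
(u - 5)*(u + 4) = u^2 - u - 20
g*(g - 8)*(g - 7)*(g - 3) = g^4 - 18*g^3 + 101*g^2 - 168*g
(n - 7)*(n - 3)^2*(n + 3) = n^4 - 10*n^3 + 12*n^2 + 90*n - 189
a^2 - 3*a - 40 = (a - 8)*(a + 5)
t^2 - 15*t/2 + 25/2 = (t - 5)*(t - 5/2)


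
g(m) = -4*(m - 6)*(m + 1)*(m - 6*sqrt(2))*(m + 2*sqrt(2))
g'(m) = -4*(m - 6)*(m + 1)*(m - 6*sqrt(2)) - 4*(m - 6)*(m + 1)*(m + 2*sqrt(2)) - 4*(m - 6)*(m - 6*sqrt(2))*(m + 2*sqrt(2)) - 4*(m + 1)*(m - 6*sqrt(2))*(m + 2*sqrt(2)) = -16*m^3 + 60*m^2 + 48*sqrt(2)*m^2 - 160*sqrt(2)*m + 240*m - 480 - 96*sqrt(2)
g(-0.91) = -44.84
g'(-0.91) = -510.30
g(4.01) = -1220.47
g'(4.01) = 463.94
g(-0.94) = -29.65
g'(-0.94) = -502.38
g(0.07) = -619.06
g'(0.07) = -614.18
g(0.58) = -922.97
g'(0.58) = -567.91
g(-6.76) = -17621.18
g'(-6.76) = 10078.01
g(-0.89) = -55.09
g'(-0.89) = -515.41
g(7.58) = 510.94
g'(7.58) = -132.38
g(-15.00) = -336162.91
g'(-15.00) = 81951.85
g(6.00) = 0.00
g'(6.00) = 614.35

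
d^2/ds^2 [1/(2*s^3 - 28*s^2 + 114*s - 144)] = (6*s^2 - 76*s + 249)/(s^7 - 36*s^6 + 534*s^5 - 4220*s^4 + 19185*s^3 - 50328*s^2 + 70848*s - 41472)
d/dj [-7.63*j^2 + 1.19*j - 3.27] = 1.19 - 15.26*j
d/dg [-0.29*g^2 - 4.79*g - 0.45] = -0.58*g - 4.79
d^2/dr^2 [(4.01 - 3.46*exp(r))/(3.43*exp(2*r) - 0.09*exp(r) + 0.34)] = (-40.706554*exp(4*r) + 187.640894*exp(3*r) + 20.496651*exp(2*r) - 18.779243*exp(r) - 0.27727)*exp(r)/(40.353607*exp(6*r) - 3.176523*exp(5*r) + 12.083547*exp(4*r) - 0.630477*exp(3*r) + 1.197786*exp(2*r) - 0.031212*exp(r) + 0.039304)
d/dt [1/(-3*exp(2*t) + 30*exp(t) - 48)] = 2*(exp(t) - 5)*exp(t)/(3*(exp(2*t) - 10*exp(t) + 16)^2)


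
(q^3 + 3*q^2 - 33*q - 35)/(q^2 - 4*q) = (q^3 + 3*q^2 - 33*q - 35)/(q*(q - 4))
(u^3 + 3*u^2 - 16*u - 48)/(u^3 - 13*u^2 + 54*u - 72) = (u^2 + 7*u + 12)/(u^2 - 9*u + 18)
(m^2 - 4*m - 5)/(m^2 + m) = (m - 5)/m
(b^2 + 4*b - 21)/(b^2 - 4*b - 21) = (-b^2 - 4*b + 21)/(-b^2 + 4*b + 21)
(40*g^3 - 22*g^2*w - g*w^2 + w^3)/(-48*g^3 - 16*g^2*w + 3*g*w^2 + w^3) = (-10*g^2 + 3*g*w + w^2)/(12*g^2 + 7*g*w + w^2)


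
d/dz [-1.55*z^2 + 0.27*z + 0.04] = 0.27 - 3.1*z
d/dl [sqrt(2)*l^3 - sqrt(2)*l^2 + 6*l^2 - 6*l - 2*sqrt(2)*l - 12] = 3*sqrt(2)*l^2 - 2*sqrt(2)*l + 12*l - 6 - 2*sqrt(2)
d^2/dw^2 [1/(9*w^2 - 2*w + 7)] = 2*(-81*w^2 + 18*w + 4*(9*w - 1)^2 - 63)/(9*w^2 - 2*w + 7)^3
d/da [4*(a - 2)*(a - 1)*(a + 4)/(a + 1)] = 8*(a^3 + 2*a^2 + a - 9)/(a^2 + 2*a + 1)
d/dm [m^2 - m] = 2*m - 1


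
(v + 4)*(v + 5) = v^2 + 9*v + 20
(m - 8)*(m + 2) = m^2 - 6*m - 16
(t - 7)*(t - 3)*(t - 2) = t^3 - 12*t^2 + 41*t - 42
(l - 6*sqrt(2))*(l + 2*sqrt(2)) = l^2 - 4*sqrt(2)*l - 24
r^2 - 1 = (r - 1)*(r + 1)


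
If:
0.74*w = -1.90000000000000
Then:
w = -2.57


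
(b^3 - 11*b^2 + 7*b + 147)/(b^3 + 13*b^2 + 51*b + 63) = (b^2 - 14*b + 49)/(b^2 + 10*b + 21)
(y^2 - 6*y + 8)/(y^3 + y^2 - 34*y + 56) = 1/(y + 7)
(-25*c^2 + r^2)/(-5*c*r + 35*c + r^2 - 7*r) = (5*c + r)/(r - 7)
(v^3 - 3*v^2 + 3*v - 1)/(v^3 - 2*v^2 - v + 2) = (v^2 - 2*v + 1)/(v^2 - v - 2)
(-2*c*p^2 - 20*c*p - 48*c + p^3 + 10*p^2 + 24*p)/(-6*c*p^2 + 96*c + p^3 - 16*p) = (-2*c*p - 12*c + p^2 + 6*p)/(-6*c*p + 24*c + p^2 - 4*p)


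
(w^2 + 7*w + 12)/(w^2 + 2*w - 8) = (w + 3)/(w - 2)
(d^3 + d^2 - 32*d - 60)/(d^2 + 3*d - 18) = (d^3 + d^2 - 32*d - 60)/(d^2 + 3*d - 18)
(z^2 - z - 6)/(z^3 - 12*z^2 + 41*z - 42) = (z + 2)/(z^2 - 9*z + 14)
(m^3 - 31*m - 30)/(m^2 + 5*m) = m - 5 - 6/m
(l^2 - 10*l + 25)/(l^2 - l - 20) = (l - 5)/(l + 4)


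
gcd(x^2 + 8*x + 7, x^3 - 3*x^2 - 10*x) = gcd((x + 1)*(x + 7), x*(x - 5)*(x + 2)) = 1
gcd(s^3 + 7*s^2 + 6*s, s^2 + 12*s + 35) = 1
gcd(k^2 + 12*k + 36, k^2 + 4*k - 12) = k + 6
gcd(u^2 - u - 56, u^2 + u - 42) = u + 7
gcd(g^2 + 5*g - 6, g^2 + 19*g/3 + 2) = g + 6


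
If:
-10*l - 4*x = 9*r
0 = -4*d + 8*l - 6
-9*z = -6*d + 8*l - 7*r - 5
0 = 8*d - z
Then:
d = z/8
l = z/16 + 3/4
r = 5*z/4 + 1/7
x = -95*z/32 - 123/56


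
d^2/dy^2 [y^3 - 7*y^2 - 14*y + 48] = 6*y - 14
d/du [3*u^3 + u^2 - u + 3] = 9*u^2 + 2*u - 1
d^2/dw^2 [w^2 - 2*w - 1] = 2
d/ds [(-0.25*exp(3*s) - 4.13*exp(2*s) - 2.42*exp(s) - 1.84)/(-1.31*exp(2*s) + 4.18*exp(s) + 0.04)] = (0.3275*exp(4*s) - 2.09*exp(3*s) - 20.4636*exp(2*s) - 5.1512*exp(s) + 7.5944)*exp(s)/(1.7161*exp(4*s) - 10.9516*exp(3*s) + 17.3676*exp(2*s) + 0.3344*exp(s) + 0.0016)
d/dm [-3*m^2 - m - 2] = -6*m - 1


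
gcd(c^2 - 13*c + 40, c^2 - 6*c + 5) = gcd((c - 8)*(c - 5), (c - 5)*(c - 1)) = c - 5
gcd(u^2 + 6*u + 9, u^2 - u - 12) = u + 3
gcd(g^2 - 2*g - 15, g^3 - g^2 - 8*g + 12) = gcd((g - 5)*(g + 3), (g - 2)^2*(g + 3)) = g + 3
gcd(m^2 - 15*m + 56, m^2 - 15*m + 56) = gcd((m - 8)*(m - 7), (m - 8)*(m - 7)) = m^2 - 15*m + 56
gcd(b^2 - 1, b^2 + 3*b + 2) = b + 1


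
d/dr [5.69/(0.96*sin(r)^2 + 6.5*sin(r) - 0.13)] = -(10.9248*sin(r) + 36.985)*cos(r)/(0.96*sin(r)^2 + 6.5*sin(r) - 0.13)^2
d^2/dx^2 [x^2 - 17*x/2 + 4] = 2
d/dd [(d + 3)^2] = 2*d + 6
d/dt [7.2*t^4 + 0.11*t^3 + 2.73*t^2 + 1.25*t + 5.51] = 28.8*t^3 + 0.33*t^2 + 5.46*t + 1.25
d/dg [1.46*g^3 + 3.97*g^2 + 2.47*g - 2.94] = 4.38*g^2 + 7.94*g + 2.47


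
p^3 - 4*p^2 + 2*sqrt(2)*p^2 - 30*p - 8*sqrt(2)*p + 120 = (p - 4)*(p - 3*sqrt(2))*(p + 5*sqrt(2))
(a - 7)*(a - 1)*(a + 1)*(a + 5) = a^4 - 2*a^3 - 36*a^2 + 2*a + 35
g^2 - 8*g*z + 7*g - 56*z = (g + 7)*(g - 8*z)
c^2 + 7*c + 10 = (c + 2)*(c + 5)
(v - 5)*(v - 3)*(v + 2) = v^3 - 6*v^2 - v + 30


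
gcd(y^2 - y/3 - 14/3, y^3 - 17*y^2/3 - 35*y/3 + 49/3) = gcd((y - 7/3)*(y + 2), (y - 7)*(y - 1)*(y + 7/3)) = 1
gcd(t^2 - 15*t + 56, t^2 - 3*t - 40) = t - 8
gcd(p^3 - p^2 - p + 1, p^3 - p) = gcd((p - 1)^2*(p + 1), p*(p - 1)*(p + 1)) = p^2 - 1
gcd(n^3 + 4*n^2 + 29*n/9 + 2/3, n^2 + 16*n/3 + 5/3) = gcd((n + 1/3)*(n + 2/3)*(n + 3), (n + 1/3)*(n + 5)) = n + 1/3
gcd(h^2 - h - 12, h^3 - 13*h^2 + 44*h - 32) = h - 4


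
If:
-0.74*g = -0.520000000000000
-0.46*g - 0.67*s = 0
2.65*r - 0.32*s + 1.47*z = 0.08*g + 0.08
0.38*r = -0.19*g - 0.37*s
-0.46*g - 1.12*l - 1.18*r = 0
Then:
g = 0.70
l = -0.41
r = 0.12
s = -0.48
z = -0.23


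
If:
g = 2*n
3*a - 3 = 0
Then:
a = 1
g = 2*n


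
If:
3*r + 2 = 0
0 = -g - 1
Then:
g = -1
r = -2/3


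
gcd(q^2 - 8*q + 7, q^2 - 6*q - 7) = q - 7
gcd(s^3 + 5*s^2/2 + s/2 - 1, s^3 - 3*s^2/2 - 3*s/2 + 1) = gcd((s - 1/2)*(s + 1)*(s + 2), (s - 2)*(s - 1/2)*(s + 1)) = s^2 + s/2 - 1/2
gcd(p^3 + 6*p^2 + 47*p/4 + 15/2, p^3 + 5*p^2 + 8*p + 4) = p + 2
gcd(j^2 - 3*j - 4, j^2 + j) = j + 1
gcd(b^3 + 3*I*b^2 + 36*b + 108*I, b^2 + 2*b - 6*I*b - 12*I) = b - 6*I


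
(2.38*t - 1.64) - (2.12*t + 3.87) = 0.26*t - 5.51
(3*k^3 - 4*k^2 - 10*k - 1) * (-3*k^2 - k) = -9*k^5 + 9*k^4 + 34*k^3 + 13*k^2 + k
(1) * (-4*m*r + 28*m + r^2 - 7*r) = -4*m*r + 28*m + r^2 - 7*r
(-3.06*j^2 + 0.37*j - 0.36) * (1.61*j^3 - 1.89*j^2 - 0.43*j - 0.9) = -4.9266*j^5 + 6.3791*j^4 + 0.0369000000000002*j^3 + 3.2753*j^2 - 0.1782*j + 0.324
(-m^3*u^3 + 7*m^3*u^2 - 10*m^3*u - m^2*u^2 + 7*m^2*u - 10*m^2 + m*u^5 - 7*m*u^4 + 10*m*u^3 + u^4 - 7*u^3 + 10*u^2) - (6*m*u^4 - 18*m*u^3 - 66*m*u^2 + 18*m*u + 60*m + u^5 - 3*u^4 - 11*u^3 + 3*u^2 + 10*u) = -m^3*u^3 + 7*m^3*u^2 - 10*m^3*u - m^2*u^2 + 7*m^2*u - 10*m^2 + m*u^5 - 13*m*u^4 + 28*m*u^3 + 66*m*u^2 - 18*m*u - 60*m - u^5 + 4*u^4 + 4*u^3 + 7*u^2 - 10*u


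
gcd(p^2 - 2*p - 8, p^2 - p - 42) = 1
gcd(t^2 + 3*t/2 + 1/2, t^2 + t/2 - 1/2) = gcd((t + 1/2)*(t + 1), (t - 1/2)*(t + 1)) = t + 1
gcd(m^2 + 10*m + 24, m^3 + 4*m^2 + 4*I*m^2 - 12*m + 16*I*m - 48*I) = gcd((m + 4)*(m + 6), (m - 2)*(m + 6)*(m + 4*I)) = m + 6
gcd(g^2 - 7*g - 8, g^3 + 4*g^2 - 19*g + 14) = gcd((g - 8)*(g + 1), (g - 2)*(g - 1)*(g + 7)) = 1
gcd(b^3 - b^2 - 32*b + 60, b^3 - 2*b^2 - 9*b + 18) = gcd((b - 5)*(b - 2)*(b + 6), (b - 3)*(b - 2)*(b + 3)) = b - 2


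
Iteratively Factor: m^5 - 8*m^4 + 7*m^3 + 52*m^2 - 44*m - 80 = (m + 1)*(m^4 - 9*m^3 + 16*m^2 + 36*m - 80) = (m + 1)*(m + 2)*(m^3 - 11*m^2 + 38*m - 40) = (m - 5)*(m + 1)*(m + 2)*(m^2 - 6*m + 8) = (m - 5)*(m - 2)*(m + 1)*(m + 2)*(m - 4)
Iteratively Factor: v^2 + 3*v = (v + 3)*(v)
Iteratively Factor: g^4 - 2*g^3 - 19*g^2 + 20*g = (g - 5)*(g^3 + 3*g^2 - 4*g) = (g - 5)*(g - 1)*(g^2 + 4*g) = g*(g - 5)*(g - 1)*(g + 4)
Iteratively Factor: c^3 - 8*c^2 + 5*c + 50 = (c - 5)*(c^2 - 3*c - 10) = (c - 5)^2*(c + 2)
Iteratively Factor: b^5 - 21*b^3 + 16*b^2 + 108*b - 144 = (b - 3)*(b^4 + 3*b^3 - 12*b^2 - 20*b + 48) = (b - 3)*(b - 2)*(b^3 + 5*b^2 - 2*b - 24) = (b - 3)*(b - 2)^2*(b^2 + 7*b + 12) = (b - 3)*(b - 2)^2*(b + 3)*(b + 4)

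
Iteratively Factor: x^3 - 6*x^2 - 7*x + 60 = (x + 3)*(x^2 - 9*x + 20) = (x - 4)*(x + 3)*(x - 5)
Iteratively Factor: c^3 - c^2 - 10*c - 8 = (c + 2)*(c^2 - 3*c - 4) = (c - 4)*(c + 2)*(c + 1)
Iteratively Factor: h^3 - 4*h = (h)*(h^2 - 4) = h*(h + 2)*(h - 2)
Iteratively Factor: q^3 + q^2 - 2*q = (q - 1)*(q^2 + 2*q) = q*(q - 1)*(q + 2)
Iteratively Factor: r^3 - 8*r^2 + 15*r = (r - 3)*(r^2 - 5*r) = r*(r - 3)*(r - 5)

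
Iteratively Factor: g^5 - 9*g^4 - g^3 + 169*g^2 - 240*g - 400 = (g + 4)*(g^4 - 13*g^3 + 51*g^2 - 35*g - 100) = (g - 5)*(g + 4)*(g^3 - 8*g^2 + 11*g + 20) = (g - 5)^2*(g + 4)*(g^2 - 3*g - 4) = (g - 5)^2*(g + 1)*(g + 4)*(g - 4)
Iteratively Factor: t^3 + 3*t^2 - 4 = (t + 2)*(t^2 + t - 2) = (t - 1)*(t + 2)*(t + 2)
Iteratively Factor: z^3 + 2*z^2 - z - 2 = (z - 1)*(z^2 + 3*z + 2) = (z - 1)*(z + 1)*(z + 2)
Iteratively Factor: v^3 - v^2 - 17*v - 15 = (v + 1)*(v^2 - 2*v - 15) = (v + 1)*(v + 3)*(v - 5)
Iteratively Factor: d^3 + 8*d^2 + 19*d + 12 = (d + 3)*(d^2 + 5*d + 4) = (d + 1)*(d + 3)*(d + 4)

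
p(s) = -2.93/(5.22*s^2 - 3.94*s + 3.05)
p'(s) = -2.93*(3.94 - 10.44*s)/(5.22*s^2 - 3.94*s + 3.05)^2 = (30.5892*s - 11.5442)/(5.22*s^2 - 3.94*s + 3.05)^2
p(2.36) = -0.13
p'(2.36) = 0.12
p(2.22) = -0.15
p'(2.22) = 0.14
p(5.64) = -0.02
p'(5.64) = 0.01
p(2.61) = -0.10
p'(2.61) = 0.09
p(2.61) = -0.10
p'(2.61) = 0.09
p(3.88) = -0.04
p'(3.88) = 0.02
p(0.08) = -1.06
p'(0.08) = -1.19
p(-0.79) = -0.31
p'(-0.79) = -0.40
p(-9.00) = -0.01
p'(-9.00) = -0.00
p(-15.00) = -0.00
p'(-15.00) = -0.00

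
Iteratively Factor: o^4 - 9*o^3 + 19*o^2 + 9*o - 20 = (o - 4)*(o^3 - 5*o^2 - o + 5) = (o - 4)*(o + 1)*(o^2 - 6*o + 5) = (o - 4)*(o - 1)*(o + 1)*(o - 5)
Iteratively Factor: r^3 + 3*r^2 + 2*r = (r + 1)*(r^2 + 2*r) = (r + 1)*(r + 2)*(r)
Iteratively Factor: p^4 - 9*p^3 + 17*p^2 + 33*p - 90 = (p + 2)*(p^3 - 11*p^2 + 39*p - 45) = (p - 3)*(p + 2)*(p^2 - 8*p + 15) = (p - 3)^2*(p + 2)*(p - 5)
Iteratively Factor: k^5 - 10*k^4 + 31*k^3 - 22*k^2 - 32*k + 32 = (k + 1)*(k^4 - 11*k^3 + 42*k^2 - 64*k + 32) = (k - 1)*(k + 1)*(k^3 - 10*k^2 + 32*k - 32) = (k - 4)*(k - 1)*(k + 1)*(k^2 - 6*k + 8) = (k - 4)^2*(k - 1)*(k + 1)*(k - 2)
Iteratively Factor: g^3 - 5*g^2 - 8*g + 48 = (g - 4)*(g^2 - g - 12) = (g - 4)*(g + 3)*(g - 4)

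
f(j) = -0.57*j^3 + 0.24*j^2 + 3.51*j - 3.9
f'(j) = -1.71*j^2 + 0.48*j + 3.51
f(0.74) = -1.40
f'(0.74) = 2.93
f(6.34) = -117.26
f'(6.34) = -62.18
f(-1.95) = -5.61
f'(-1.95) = -3.93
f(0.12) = -3.48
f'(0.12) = 3.54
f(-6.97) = 176.30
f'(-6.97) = -82.91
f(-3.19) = 5.85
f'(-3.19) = -15.42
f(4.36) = -31.28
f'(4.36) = -26.90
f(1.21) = -0.31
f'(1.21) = 1.59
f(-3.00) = 3.12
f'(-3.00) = -13.32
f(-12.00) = 973.50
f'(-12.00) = -248.49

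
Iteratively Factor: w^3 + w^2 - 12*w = (w + 4)*(w^2 - 3*w) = w*(w + 4)*(w - 3)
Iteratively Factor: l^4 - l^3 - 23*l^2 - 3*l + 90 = (l - 2)*(l^3 + l^2 - 21*l - 45) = (l - 2)*(l + 3)*(l^2 - 2*l - 15) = (l - 5)*(l - 2)*(l + 3)*(l + 3)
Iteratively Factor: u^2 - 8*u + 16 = (u - 4)*(u - 4)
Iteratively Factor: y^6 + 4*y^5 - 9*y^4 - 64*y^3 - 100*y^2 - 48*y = (y + 3)*(y^5 + y^4 - 12*y^3 - 28*y^2 - 16*y) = y*(y + 3)*(y^4 + y^3 - 12*y^2 - 28*y - 16) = y*(y + 2)*(y + 3)*(y^3 - y^2 - 10*y - 8) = y*(y + 1)*(y + 2)*(y + 3)*(y^2 - 2*y - 8) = y*(y - 4)*(y + 1)*(y + 2)*(y + 3)*(y + 2)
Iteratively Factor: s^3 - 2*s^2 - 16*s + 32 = (s + 4)*(s^2 - 6*s + 8) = (s - 2)*(s + 4)*(s - 4)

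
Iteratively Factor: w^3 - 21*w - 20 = (w + 4)*(w^2 - 4*w - 5) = (w + 1)*(w + 4)*(w - 5)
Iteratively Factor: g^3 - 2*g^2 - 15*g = (g - 5)*(g^2 + 3*g) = (g - 5)*(g + 3)*(g)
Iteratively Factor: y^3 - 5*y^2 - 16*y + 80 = (y + 4)*(y^2 - 9*y + 20) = (y - 4)*(y + 4)*(y - 5)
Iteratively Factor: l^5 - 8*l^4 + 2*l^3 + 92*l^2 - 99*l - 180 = (l - 5)*(l^4 - 3*l^3 - 13*l^2 + 27*l + 36) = (l - 5)*(l - 4)*(l^3 + l^2 - 9*l - 9) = (l - 5)*(l - 4)*(l + 1)*(l^2 - 9) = (l - 5)*(l - 4)*(l - 3)*(l + 1)*(l + 3)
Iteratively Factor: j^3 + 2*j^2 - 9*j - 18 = (j + 3)*(j^2 - j - 6) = (j - 3)*(j + 3)*(j + 2)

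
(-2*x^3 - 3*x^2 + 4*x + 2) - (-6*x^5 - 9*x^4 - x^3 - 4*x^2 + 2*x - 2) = 6*x^5 + 9*x^4 - x^3 + x^2 + 2*x + 4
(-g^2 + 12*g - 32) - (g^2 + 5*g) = -2*g^2 + 7*g - 32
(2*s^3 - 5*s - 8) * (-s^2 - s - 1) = -2*s^5 - 2*s^4 + 3*s^3 + 13*s^2 + 13*s + 8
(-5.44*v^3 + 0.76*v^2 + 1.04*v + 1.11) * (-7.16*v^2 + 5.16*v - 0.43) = 38.9504*v^5 - 33.512*v^4 - 1.1856*v^3 - 2.908*v^2 + 5.2804*v - 0.4773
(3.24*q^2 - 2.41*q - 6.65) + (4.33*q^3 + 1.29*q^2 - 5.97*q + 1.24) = 4.33*q^3 + 4.53*q^2 - 8.38*q - 5.41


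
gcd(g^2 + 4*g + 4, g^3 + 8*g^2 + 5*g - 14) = g + 2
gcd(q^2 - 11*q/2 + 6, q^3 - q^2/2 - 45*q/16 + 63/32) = q - 3/2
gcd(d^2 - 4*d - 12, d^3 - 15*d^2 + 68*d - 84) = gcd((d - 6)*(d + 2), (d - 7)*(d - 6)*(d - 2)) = d - 6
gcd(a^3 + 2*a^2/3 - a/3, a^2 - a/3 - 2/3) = 1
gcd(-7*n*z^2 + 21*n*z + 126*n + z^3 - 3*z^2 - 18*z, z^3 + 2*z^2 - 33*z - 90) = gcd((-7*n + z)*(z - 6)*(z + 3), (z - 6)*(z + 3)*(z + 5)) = z^2 - 3*z - 18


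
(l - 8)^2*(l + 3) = l^3 - 13*l^2 + 16*l + 192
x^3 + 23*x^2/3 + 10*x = x*(x + 5/3)*(x + 6)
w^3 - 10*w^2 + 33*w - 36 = (w - 4)*(w - 3)^2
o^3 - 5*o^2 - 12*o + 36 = (o - 6)*(o - 2)*(o + 3)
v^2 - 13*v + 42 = (v - 7)*(v - 6)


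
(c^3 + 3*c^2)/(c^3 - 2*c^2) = (c + 3)/(c - 2)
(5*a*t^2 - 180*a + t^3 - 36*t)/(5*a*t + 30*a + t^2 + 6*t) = t - 6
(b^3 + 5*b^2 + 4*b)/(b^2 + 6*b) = (b^2 + 5*b + 4)/(b + 6)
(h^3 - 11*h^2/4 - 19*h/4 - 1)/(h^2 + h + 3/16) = 4*(h^2 - 3*h - 4)/(4*h + 3)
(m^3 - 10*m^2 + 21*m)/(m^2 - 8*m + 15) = m*(m - 7)/(m - 5)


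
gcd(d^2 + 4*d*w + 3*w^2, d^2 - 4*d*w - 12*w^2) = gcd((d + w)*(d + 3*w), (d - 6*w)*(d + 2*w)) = 1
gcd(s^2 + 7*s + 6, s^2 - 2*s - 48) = s + 6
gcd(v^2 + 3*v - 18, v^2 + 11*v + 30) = v + 6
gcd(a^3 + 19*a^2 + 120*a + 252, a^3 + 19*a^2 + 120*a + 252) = a^3 + 19*a^2 + 120*a + 252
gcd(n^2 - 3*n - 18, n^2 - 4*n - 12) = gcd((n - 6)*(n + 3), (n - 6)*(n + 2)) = n - 6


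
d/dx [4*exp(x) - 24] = 4*exp(x)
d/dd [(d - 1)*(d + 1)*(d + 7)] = 3*d^2 + 14*d - 1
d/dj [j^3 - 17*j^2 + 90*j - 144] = 3*j^2 - 34*j + 90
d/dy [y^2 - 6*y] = 2*y - 6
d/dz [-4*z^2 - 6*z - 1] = -8*z - 6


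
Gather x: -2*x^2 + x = -2*x^2 + x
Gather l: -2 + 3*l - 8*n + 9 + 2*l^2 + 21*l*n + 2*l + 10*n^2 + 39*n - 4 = 2*l^2 + l*(21*n + 5) + 10*n^2 + 31*n + 3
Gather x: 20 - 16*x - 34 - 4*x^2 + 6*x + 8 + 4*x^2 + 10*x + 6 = 0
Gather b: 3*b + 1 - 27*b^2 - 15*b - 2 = -27*b^2 - 12*b - 1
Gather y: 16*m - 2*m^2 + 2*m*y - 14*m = -2*m^2 + 2*m*y + 2*m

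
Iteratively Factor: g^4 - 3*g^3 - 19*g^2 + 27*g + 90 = (g - 3)*(g^3 - 19*g - 30) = (g - 3)*(g + 3)*(g^2 - 3*g - 10) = (g - 5)*(g - 3)*(g + 3)*(g + 2)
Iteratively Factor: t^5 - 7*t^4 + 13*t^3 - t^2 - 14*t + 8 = (t - 4)*(t^4 - 3*t^3 + t^2 + 3*t - 2) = (t - 4)*(t + 1)*(t^3 - 4*t^2 + 5*t - 2) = (t - 4)*(t - 1)*(t + 1)*(t^2 - 3*t + 2) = (t - 4)*(t - 1)^2*(t + 1)*(t - 2)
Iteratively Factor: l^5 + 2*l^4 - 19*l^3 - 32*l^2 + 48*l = (l - 1)*(l^4 + 3*l^3 - 16*l^2 - 48*l) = (l - 1)*(l + 3)*(l^3 - 16*l) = l*(l - 1)*(l + 3)*(l^2 - 16) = l*(l - 4)*(l - 1)*(l + 3)*(l + 4)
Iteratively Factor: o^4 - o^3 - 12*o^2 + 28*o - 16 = (o + 4)*(o^3 - 5*o^2 + 8*o - 4) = (o - 2)*(o + 4)*(o^2 - 3*o + 2) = (o - 2)*(o - 1)*(o + 4)*(o - 2)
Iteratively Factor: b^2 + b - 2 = (b + 2)*(b - 1)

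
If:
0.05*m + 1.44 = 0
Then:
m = -28.80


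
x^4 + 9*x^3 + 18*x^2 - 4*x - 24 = (x - 1)*(x + 2)^2*(x + 6)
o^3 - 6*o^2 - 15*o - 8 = (o - 8)*(o + 1)^2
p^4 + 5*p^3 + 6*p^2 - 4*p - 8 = (p - 1)*(p + 2)^3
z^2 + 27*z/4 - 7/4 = (z - 1/4)*(z + 7)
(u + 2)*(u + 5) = u^2 + 7*u + 10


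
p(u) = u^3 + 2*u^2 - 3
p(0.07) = -2.99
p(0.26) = -2.85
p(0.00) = -3.00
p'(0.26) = 1.24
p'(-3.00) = 15.00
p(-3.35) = -18.15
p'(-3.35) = 20.27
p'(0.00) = 0.00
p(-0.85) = -2.17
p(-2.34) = -4.86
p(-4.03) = -35.97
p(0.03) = -3.00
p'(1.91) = 18.58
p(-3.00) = -12.00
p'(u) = 3*u^2 + 4*u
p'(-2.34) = 7.07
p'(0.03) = 0.12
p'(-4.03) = 32.60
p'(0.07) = 0.29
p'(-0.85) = -1.23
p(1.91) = 11.26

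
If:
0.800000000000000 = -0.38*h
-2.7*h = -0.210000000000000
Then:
No Solution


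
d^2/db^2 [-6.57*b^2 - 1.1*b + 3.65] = -13.1400000000000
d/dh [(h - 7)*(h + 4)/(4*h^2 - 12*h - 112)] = 0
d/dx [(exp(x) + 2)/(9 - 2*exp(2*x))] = (4*(exp(x) + 2)*exp(x) - 2*exp(2*x) + 9)*exp(x)/(2*exp(2*x) - 9)^2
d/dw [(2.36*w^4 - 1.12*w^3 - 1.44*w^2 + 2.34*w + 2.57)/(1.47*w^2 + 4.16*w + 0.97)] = (6.9384*w^5 + 27.8064*w^4 - 0.161600000000004*w^3 - 12.6894*w^2 - 10.3494*w - 8.4214)/(2.1609*w^4 + 12.2304*w^3 + 20.1574*w^2 + 8.0704*w + 0.9409)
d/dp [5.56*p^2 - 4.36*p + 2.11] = 11.12*p - 4.36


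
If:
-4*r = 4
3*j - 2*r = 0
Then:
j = -2/3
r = -1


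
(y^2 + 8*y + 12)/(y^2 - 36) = (y + 2)/(y - 6)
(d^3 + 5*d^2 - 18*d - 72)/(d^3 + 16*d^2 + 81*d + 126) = (d - 4)/(d + 7)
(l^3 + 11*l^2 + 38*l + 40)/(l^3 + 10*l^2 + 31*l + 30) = (l + 4)/(l + 3)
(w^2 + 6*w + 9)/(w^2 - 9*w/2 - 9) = 2*(w^2 + 6*w + 9)/(2*w^2 - 9*w - 18)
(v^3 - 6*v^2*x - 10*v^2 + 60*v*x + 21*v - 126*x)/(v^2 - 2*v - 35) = (v^2 - 6*v*x - 3*v + 18*x)/(v + 5)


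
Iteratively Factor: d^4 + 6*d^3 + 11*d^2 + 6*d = (d + 1)*(d^3 + 5*d^2 + 6*d) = (d + 1)*(d + 3)*(d^2 + 2*d) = (d + 1)*(d + 2)*(d + 3)*(d)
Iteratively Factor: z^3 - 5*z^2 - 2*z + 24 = (z - 3)*(z^2 - 2*z - 8) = (z - 4)*(z - 3)*(z + 2)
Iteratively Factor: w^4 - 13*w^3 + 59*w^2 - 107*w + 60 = (w - 3)*(w^3 - 10*w^2 + 29*w - 20) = (w - 4)*(w - 3)*(w^2 - 6*w + 5) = (w - 4)*(w - 3)*(w - 1)*(w - 5)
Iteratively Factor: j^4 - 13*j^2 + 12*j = (j + 4)*(j^3 - 4*j^2 + 3*j) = j*(j + 4)*(j^2 - 4*j + 3) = j*(j - 1)*(j + 4)*(j - 3)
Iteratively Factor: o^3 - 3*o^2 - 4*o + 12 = (o - 3)*(o^2 - 4) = (o - 3)*(o + 2)*(o - 2)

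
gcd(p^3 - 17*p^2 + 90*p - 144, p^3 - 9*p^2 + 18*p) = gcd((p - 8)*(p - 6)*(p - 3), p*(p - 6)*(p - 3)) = p^2 - 9*p + 18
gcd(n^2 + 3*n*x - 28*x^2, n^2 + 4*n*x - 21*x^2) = n + 7*x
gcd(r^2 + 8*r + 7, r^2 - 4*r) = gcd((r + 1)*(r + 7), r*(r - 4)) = 1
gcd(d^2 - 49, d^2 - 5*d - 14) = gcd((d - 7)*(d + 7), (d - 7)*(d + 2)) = d - 7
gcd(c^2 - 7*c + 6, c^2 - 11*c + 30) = c - 6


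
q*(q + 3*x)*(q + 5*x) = q^3 + 8*q^2*x + 15*q*x^2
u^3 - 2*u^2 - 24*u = u*(u - 6)*(u + 4)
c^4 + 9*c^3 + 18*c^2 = c^2*(c + 3)*(c + 6)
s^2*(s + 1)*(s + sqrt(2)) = s^4 + s^3 + sqrt(2)*s^3 + sqrt(2)*s^2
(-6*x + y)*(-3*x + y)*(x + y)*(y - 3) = 18*x^3*y - 54*x^3 + 9*x^2*y^2 - 27*x^2*y - 8*x*y^3 + 24*x*y^2 + y^4 - 3*y^3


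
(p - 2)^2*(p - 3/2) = p^3 - 11*p^2/2 + 10*p - 6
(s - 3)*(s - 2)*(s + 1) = s^3 - 4*s^2 + s + 6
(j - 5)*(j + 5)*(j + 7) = j^3 + 7*j^2 - 25*j - 175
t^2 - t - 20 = (t - 5)*(t + 4)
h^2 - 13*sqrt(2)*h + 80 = (h - 8*sqrt(2))*(h - 5*sqrt(2))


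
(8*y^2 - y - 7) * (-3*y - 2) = -24*y^3 - 13*y^2 + 23*y + 14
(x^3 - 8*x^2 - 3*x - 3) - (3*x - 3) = x^3 - 8*x^2 - 6*x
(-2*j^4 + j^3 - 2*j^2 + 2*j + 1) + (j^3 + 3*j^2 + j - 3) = -2*j^4 + 2*j^3 + j^2 + 3*j - 2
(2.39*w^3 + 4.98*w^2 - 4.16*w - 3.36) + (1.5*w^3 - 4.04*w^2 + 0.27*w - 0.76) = 3.89*w^3 + 0.94*w^2 - 3.89*w - 4.12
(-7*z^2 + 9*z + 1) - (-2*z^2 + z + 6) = -5*z^2 + 8*z - 5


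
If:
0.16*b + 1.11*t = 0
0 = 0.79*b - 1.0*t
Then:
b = 0.00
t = 0.00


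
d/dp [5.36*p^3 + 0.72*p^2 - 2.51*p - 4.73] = 16.08*p^2 + 1.44*p - 2.51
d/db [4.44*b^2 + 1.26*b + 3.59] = 8.88*b + 1.26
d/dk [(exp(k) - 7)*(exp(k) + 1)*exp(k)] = (3*exp(2*k) - 12*exp(k) - 7)*exp(k)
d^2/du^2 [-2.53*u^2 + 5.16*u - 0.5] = -5.06000000000000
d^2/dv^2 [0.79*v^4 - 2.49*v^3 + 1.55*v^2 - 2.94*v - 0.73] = 9.48*v^2 - 14.94*v + 3.1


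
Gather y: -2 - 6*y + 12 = 10 - 6*y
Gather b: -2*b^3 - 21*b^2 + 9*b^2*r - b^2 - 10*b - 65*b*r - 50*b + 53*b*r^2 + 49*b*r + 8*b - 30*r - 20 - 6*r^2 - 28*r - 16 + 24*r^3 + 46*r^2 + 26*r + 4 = -2*b^3 + b^2*(9*r - 22) + b*(53*r^2 - 16*r - 52) + 24*r^3 + 40*r^2 - 32*r - 32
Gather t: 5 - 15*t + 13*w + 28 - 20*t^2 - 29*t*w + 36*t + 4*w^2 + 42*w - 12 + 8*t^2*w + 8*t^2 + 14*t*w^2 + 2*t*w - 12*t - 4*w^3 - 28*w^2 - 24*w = t^2*(8*w - 12) + t*(14*w^2 - 27*w + 9) - 4*w^3 - 24*w^2 + 31*w + 21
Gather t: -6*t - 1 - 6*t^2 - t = -6*t^2 - 7*t - 1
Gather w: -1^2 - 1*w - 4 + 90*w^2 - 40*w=90*w^2 - 41*w - 5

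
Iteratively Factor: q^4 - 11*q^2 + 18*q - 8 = (q - 2)*(q^3 + 2*q^2 - 7*q + 4) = (q - 2)*(q - 1)*(q^2 + 3*q - 4) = (q - 2)*(q - 1)*(q + 4)*(q - 1)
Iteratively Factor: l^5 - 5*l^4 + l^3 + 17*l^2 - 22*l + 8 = (l - 1)*(l^4 - 4*l^3 - 3*l^2 + 14*l - 8) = (l - 1)^2*(l^3 - 3*l^2 - 6*l + 8) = (l - 4)*(l - 1)^2*(l^2 + l - 2) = (l - 4)*(l - 1)^2*(l + 2)*(l - 1)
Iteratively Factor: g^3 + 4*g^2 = (g)*(g^2 + 4*g) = g*(g + 4)*(g)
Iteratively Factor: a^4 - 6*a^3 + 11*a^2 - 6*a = (a - 2)*(a^3 - 4*a^2 + 3*a) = (a - 3)*(a - 2)*(a^2 - a) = a*(a - 3)*(a - 2)*(a - 1)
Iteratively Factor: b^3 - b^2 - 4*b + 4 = (b - 2)*(b^2 + b - 2) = (b - 2)*(b - 1)*(b + 2)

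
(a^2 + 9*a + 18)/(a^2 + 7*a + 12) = (a + 6)/(a + 4)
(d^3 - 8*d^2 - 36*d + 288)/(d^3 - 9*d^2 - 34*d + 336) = (d - 6)/(d - 7)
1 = 1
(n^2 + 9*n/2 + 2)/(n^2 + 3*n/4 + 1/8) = 4*(n + 4)/(4*n + 1)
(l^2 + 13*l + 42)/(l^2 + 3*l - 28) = (l + 6)/(l - 4)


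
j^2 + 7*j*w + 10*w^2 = (j + 2*w)*(j + 5*w)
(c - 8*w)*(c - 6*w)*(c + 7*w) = c^3 - 7*c^2*w - 50*c*w^2 + 336*w^3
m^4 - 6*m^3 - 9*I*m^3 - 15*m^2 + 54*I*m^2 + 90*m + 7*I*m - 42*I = (m - 6)*(m - 7*I)*(m - I)^2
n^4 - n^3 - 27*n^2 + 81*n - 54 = (n - 3)^2*(n - 1)*(n + 6)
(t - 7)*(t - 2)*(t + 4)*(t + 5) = t^4 - 47*t^2 - 54*t + 280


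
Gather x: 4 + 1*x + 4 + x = 2*x + 8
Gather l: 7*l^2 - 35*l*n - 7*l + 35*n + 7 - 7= 7*l^2 + l*(-35*n - 7) + 35*n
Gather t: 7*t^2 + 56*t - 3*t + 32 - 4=7*t^2 + 53*t + 28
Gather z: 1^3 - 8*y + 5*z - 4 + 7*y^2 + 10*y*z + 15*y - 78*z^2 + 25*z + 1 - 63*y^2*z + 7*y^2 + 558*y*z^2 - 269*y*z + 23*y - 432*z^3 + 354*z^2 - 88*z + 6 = 14*y^2 + 30*y - 432*z^3 + z^2*(558*y + 276) + z*(-63*y^2 - 259*y - 58) + 4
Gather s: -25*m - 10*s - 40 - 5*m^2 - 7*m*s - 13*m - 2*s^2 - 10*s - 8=-5*m^2 - 38*m - 2*s^2 + s*(-7*m - 20) - 48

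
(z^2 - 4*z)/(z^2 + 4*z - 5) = z*(z - 4)/(z^2 + 4*z - 5)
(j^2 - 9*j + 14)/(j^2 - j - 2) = (j - 7)/(j + 1)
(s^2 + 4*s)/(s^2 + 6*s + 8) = s/(s + 2)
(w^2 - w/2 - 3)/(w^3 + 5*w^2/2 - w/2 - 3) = (w - 2)/(w^2 + w - 2)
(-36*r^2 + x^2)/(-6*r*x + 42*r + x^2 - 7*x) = (6*r + x)/(x - 7)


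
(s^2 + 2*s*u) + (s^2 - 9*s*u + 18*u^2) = 2*s^2 - 7*s*u + 18*u^2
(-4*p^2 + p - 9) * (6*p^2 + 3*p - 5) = -24*p^4 - 6*p^3 - 31*p^2 - 32*p + 45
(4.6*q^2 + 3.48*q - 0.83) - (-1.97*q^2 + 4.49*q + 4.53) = 6.57*q^2 - 1.01*q - 5.36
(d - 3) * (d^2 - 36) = d^3 - 3*d^2 - 36*d + 108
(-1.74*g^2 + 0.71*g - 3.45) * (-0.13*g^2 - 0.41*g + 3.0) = 0.2262*g^4 + 0.6211*g^3 - 5.0626*g^2 + 3.5445*g - 10.35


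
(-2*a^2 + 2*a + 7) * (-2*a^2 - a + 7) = 4*a^4 - 2*a^3 - 30*a^2 + 7*a + 49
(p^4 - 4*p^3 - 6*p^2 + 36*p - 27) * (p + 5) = p^5 + p^4 - 26*p^3 + 6*p^2 + 153*p - 135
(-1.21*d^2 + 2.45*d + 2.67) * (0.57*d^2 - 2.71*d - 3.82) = -0.6897*d^4 + 4.6756*d^3 - 0.495400000000001*d^2 - 16.5947*d - 10.1994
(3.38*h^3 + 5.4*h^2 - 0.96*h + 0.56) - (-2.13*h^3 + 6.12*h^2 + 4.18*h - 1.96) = 5.51*h^3 - 0.72*h^2 - 5.14*h + 2.52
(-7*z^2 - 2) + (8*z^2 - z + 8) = z^2 - z + 6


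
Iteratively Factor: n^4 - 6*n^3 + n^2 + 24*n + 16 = (n - 4)*(n^3 - 2*n^2 - 7*n - 4) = (n - 4)^2*(n^2 + 2*n + 1) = (n - 4)^2*(n + 1)*(n + 1)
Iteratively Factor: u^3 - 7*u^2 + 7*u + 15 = (u + 1)*(u^2 - 8*u + 15) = (u - 3)*(u + 1)*(u - 5)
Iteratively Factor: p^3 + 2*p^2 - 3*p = (p - 1)*(p^2 + 3*p) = p*(p - 1)*(p + 3)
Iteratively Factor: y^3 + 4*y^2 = (y)*(y^2 + 4*y) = y^2*(y + 4)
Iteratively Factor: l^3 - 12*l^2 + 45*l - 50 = (l - 5)*(l^2 - 7*l + 10) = (l - 5)^2*(l - 2)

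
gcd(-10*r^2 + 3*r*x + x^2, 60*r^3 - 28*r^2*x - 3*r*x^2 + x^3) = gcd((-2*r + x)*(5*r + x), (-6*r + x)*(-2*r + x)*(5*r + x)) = -10*r^2 + 3*r*x + x^2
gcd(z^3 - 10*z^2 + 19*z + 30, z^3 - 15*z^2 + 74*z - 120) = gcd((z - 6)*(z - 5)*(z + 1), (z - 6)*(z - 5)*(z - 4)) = z^2 - 11*z + 30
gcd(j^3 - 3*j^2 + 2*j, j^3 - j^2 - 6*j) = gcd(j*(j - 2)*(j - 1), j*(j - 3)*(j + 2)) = j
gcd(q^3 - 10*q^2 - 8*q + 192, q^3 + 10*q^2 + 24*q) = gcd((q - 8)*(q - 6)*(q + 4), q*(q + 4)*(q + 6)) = q + 4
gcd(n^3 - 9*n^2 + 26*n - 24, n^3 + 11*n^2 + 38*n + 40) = 1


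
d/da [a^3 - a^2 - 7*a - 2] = 3*a^2 - 2*a - 7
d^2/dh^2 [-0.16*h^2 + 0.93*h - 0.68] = -0.320000000000000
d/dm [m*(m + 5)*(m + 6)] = 3*m^2 + 22*m + 30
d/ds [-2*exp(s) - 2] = -2*exp(s)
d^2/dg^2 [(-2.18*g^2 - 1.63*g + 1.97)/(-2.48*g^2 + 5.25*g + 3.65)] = (76.817504*g^3 + 45.702432*g^2 + 242.42496*g - 148.64478)/(15.252992*g^6 - 96.8688*g^5 + 137.71812*g^4 + 140.434875*g^3 - 202.689975*g^2 - 209.829375*g - 48.627125)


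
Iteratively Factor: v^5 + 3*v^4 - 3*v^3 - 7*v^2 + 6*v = (v - 1)*(v^4 + 4*v^3 + v^2 - 6*v) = (v - 1)*(v + 2)*(v^3 + 2*v^2 - 3*v) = (v - 1)*(v + 2)*(v + 3)*(v^2 - v) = (v - 1)^2*(v + 2)*(v + 3)*(v)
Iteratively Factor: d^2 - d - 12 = (d + 3)*(d - 4)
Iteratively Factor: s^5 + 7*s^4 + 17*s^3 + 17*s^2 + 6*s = (s + 1)*(s^4 + 6*s^3 + 11*s^2 + 6*s) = (s + 1)^2*(s^3 + 5*s^2 + 6*s) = (s + 1)^2*(s + 2)*(s^2 + 3*s) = s*(s + 1)^2*(s + 2)*(s + 3)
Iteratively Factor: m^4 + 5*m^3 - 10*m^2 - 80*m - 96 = (m + 4)*(m^3 + m^2 - 14*m - 24) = (m - 4)*(m + 4)*(m^2 + 5*m + 6) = (m - 4)*(m + 3)*(m + 4)*(m + 2)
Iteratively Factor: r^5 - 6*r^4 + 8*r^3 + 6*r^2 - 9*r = (r + 1)*(r^4 - 7*r^3 + 15*r^2 - 9*r) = (r - 3)*(r + 1)*(r^3 - 4*r^2 + 3*r) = (r - 3)*(r - 1)*(r + 1)*(r^2 - 3*r) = r*(r - 3)*(r - 1)*(r + 1)*(r - 3)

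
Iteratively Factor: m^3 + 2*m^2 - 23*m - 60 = (m - 5)*(m^2 + 7*m + 12) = (m - 5)*(m + 3)*(m + 4)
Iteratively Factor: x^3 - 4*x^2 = (x - 4)*(x^2) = x*(x - 4)*(x)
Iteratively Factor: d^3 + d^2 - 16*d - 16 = (d - 4)*(d^2 + 5*d + 4) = (d - 4)*(d + 4)*(d + 1)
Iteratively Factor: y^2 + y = (y)*(y + 1)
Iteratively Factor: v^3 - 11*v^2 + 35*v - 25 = (v - 5)*(v^2 - 6*v + 5) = (v - 5)*(v - 1)*(v - 5)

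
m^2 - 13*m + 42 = (m - 7)*(m - 6)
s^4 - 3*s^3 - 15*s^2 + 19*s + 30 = (s - 5)*(s - 2)*(s + 1)*(s + 3)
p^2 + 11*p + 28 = (p + 4)*(p + 7)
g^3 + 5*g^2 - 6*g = g*(g - 1)*(g + 6)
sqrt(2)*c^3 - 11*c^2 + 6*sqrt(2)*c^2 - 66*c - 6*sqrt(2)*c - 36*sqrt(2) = (c + 6)*(c - 6*sqrt(2))*(sqrt(2)*c + 1)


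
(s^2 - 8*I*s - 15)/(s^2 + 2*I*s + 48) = (s^2 - 8*I*s - 15)/(s^2 + 2*I*s + 48)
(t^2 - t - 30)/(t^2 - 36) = (t + 5)/(t + 6)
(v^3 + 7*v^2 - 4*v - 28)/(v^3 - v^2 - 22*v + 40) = (v^2 + 9*v + 14)/(v^2 + v - 20)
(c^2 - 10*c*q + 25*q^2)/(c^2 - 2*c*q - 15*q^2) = (c - 5*q)/(c + 3*q)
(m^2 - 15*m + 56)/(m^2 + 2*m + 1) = (m^2 - 15*m + 56)/(m^2 + 2*m + 1)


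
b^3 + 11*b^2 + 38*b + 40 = (b + 2)*(b + 4)*(b + 5)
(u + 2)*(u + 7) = u^2 + 9*u + 14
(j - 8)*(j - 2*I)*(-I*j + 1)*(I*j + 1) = j^4 - 8*j^3 - 2*I*j^3 + j^2 + 16*I*j^2 - 8*j - 2*I*j + 16*I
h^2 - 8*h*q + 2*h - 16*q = (h + 2)*(h - 8*q)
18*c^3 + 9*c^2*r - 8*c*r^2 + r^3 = (-6*c + r)*(-3*c + r)*(c + r)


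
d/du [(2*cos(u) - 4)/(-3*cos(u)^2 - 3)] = 2*(sin(u)^2 + 4*cos(u))*sin(u)/(3*(cos(u)^2 + 1)^2)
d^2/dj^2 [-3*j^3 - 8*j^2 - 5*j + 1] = -18*j - 16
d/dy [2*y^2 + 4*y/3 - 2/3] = 4*y + 4/3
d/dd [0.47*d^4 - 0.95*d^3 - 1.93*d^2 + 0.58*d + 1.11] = 1.88*d^3 - 2.85*d^2 - 3.86*d + 0.58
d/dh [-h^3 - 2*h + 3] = -3*h^2 - 2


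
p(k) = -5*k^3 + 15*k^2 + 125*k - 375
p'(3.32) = 59.26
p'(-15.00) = -3700.00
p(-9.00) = 3360.00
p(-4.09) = -293.24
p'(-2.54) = -47.97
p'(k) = -15*k^2 + 30*k + 125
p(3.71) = 39.89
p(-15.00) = 18000.00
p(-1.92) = -524.31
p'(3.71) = 29.84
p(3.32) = 22.36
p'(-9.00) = -1360.00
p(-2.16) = -524.63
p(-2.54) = -513.79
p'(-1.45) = 49.96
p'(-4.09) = -248.62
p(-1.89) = -523.91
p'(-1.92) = 12.10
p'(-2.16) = -9.78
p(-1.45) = -509.47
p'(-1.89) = 14.72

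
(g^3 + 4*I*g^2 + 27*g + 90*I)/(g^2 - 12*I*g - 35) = (g^2 + 9*I*g - 18)/(g - 7*I)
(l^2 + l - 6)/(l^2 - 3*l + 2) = (l + 3)/(l - 1)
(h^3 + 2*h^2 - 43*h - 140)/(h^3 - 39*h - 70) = (h + 4)/(h + 2)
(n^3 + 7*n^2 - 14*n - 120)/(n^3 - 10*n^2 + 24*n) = (n^2 + 11*n + 30)/(n*(n - 6))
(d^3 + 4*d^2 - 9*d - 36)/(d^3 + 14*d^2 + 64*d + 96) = (d^2 - 9)/(d^2 + 10*d + 24)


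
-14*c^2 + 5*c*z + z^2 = (-2*c + z)*(7*c + z)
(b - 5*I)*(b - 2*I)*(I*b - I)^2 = -b^4 + 2*b^3 + 7*I*b^3 + 9*b^2 - 14*I*b^2 - 20*b + 7*I*b + 10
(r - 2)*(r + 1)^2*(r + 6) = r^4 + 6*r^3 - 3*r^2 - 20*r - 12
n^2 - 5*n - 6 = (n - 6)*(n + 1)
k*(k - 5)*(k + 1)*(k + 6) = k^4 + 2*k^3 - 29*k^2 - 30*k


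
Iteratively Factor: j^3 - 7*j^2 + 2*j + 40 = (j - 5)*(j^2 - 2*j - 8) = (j - 5)*(j - 4)*(j + 2)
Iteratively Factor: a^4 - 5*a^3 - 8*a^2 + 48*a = (a - 4)*(a^3 - a^2 - 12*a) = a*(a - 4)*(a^2 - a - 12) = a*(a - 4)*(a + 3)*(a - 4)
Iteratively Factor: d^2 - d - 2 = (d + 1)*(d - 2)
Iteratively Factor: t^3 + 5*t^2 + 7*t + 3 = (t + 1)*(t^2 + 4*t + 3) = (t + 1)*(t + 3)*(t + 1)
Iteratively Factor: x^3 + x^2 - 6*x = (x - 2)*(x^2 + 3*x) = (x - 2)*(x + 3)*(x)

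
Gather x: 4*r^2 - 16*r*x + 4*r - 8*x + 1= 4*r^2 + 4*r + x*(-16*r - 8) + 1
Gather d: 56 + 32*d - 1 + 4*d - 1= 36*d + 54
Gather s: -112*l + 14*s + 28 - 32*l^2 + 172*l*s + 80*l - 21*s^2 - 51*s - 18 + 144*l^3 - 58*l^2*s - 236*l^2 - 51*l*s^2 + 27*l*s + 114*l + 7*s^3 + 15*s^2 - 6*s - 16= 144*l^3 - 268*l^2 + 82*l + 7*s^3 + s^2*(-51*l - 6) + s*(-58*l^2 + 199*l - 43) - 6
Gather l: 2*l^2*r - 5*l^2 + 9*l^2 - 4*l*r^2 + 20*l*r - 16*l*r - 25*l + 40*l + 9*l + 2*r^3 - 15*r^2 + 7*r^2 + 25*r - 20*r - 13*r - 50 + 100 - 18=l^2*(2*r + 4) + l*(-4*r^2 + 4*r + 24) + 2*r^3 - 8*r^2 - 8*r + 32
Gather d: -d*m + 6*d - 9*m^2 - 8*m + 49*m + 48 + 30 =d*(6 - m) - 9*m^2 + 41*m + 78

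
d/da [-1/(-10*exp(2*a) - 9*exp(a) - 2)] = (-20*exp(a) - 9)*exp(a)/(10*exp(2*a) + 9*exp(a) + 2)^2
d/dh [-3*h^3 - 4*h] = -9*h^2 - 4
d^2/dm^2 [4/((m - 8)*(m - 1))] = 8*((m - 8)^2 + (m - 8)*(m - 1) + (m - 1)^2)/((m - 8)^3*(m - 1)^3)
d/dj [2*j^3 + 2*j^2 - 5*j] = 6*j^2 + 4*j - 5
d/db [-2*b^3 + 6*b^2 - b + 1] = -6*b^2 + 12*b - 1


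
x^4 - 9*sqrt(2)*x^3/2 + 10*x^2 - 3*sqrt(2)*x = x*(x - 3*sqrt(2))*(x - sqrt(2))*(x - sqrt(2)/2)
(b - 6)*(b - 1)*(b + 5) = b^3 - 2*b^2 - 29*b + 30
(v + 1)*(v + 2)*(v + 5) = v^3 + 8*v^2 + 17*v + 10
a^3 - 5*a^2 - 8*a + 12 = (a - 6)*(a - 1)*(a + 2)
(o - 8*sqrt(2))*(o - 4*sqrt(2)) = o^2 - 12*sqrt(2)*o + 64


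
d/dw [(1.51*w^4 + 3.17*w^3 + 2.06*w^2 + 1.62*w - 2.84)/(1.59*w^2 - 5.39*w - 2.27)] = (4.8018*w^5 - 19.3764*w^4 - 47.8834*w^3 - 35.2669*w^2 - 0.321200000000005*w - 18.985)/(2.5281*w^4 - 17.1402*w^3 + 21.8335*w^2 + 24.4706*w + 5.1529)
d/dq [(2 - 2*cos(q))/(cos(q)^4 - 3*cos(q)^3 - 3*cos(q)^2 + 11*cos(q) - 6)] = 2*(-3*cos(q)^2 + 4*cos(q) + 5)*sin(q)/((cos(q) - 3)^2*(cos(q) - 1)^2*(cos(q) + 2)^2)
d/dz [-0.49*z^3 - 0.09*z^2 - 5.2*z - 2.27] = -1.47*z^2 - 0.18*z - 5.2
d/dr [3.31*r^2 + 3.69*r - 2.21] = 6.62*r + 3.69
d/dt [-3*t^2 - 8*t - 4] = -6*t - 8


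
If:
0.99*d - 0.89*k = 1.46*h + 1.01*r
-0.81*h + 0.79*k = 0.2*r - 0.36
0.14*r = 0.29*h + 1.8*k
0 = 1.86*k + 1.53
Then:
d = -6.18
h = 1.49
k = -0.82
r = -7.49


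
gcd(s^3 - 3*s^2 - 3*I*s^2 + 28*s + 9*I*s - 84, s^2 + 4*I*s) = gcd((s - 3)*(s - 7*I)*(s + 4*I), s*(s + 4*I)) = s + 4*I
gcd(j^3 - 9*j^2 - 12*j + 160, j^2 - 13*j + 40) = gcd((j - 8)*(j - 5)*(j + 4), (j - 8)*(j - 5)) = j^2 - 13*j + 40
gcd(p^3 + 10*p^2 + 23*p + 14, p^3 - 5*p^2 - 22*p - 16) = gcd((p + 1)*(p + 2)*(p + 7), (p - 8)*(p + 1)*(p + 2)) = p^2 + 3*p + 2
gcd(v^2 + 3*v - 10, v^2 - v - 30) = v + 5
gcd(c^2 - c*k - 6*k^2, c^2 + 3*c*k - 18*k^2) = c - 3*k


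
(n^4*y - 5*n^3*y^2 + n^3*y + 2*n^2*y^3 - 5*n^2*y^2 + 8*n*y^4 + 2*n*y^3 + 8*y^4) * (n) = n^5*y - 5*n^4*y^2 + n^4*y + 2*n^3*y^3 - 5*n^3*y^2 + 8*n^2*y^4 + 2*n^2*y^3 + 8*n*y^4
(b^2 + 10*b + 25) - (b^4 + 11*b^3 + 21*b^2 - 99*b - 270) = -b^4 - 11*b^3 - 20*b^2 + 109*b + 295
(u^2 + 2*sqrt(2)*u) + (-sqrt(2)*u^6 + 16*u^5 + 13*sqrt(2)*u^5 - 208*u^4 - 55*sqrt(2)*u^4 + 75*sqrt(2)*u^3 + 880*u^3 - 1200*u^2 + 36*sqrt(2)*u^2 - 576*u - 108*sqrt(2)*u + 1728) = -sqrt(2)*u^6 + 16*u^5 + 13*sqrt(2)*u^5 - 208*u^4 - 55*sqrt(2)*u^4 + 75*sqrt(2)*u^3 + 880*u^3 - 1199*u^2 + 36*sqrt(2)*u^2 - 576*u - 106*sqrt(2)*u + 1728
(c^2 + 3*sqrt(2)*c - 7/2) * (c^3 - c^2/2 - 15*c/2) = c^5 - c^4/2 + 3*sqrt(2)*c^4 - 11*c^3 - 3*sqrt(2)*c^3/2 - 45*sqrt(2)*c^2/2 + 7*c^2/4 + 105*c/4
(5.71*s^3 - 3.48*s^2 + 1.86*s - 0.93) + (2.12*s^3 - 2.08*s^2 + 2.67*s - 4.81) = 7.83*s^3 - 5.56*s^2 + 4.53*s - 5.74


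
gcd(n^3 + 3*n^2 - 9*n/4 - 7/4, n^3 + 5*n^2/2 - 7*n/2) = n^2 + 5*n/2 - 7/2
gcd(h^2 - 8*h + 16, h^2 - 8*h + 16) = h^2 - 8*h + 16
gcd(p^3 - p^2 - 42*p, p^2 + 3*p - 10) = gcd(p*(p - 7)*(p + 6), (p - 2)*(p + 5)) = 1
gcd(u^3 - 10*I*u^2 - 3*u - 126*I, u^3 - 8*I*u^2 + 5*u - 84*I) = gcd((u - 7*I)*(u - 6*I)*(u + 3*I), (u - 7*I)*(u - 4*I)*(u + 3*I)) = u^2 - 4*I*u + 21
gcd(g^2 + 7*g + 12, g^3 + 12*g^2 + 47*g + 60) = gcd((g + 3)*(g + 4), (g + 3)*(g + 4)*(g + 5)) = g^2 + 7*g + 12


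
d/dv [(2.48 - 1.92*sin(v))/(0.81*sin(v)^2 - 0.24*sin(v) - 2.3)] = (1.5552*sin(v)^2 - 4.0176*sin(v) + 5.0112)*cos(v)/(0.6561*sin(v)^4 - 0.3888*sin(v)^3 - 3.6684*sin(v)^2 + 1.104*sin(v) + 5.29)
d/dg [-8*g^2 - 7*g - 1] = -16*g - 7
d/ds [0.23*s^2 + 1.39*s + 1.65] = 0.46*s + 1.39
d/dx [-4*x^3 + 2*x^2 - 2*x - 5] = -12*x^2 + 4*x - 2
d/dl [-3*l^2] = -6*l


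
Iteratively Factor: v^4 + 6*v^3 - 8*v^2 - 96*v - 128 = (v - 4)*(v^3 + 10*v^2 + 32*v + 32) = (v - 4)*(v + 2)*(v^2 + 8*v + 16) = (v - 4)*(v + 2)*(v + 4)*(v + 4)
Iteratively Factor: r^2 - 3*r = (r)*(r - 3)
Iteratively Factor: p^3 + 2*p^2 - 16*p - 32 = (p + 4)*(p^2 - 2*p - 8) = (p + 2)*(p + 4)*(p - 4)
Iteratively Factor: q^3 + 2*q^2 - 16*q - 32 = (q + 4)*(q^2 - 2*q - 8) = (q - 4)*(q + 4)*(q + 2)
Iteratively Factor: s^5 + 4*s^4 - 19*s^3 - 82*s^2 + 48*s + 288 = (s - 4)*(s^4 + 8*s^3 + 13*s^2 - 30*s - 72) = (s - 4)*(s - 2)*(s^3 + 10*s^2 + 33*s + 36) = (s - 4)*(s - 2)*(s + 3)*(s^2 + 7*s + 12) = (s - 4)*(s - 2)*(s + 3)^2*(s + 4)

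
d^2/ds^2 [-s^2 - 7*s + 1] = -2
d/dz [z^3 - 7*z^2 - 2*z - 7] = 3*z^2 - 14*z - 2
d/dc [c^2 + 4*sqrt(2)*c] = 2*c + 4*sqrt(2)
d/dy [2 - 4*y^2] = -8*y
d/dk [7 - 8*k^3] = -24*k^2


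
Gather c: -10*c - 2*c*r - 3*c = c*(-2*r - 13)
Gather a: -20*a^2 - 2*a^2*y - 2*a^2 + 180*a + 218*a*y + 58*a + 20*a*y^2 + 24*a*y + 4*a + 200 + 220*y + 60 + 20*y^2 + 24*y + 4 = a^2*(-2*y - 22) + a*(20*y^2 + 242*y + 242) + 20*y^2 + 244*y + 264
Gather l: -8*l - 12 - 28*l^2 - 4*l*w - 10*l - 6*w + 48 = -28*l^2 + l*(-4*w - 18) - 6*w + 36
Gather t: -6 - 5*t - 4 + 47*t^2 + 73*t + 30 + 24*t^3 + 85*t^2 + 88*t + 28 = 24*t^3 + 132*t^2 + 156*t + 48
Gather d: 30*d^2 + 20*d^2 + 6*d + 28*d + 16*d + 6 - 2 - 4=50*d^2 + 50*d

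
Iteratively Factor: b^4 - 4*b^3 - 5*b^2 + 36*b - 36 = (b - 3)*(b^3 - b^2 - 8*b + 12) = (b - 3)*(b - 2)*(b^2 + b - 6) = (b - 3)*(b - 2)^2*(b + 3)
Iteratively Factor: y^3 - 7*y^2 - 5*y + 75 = (y - 5)*(y^2 - 2*y - 15) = (y - 5)*(y + 3)*(y - 5)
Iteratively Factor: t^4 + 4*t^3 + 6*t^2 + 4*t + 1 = (t + 1)*(t^3 + 3*t^2 + 3*t + 1) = (t + 1)^2*(t^2 + 2*t + 1) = (t + 1)^3*(t + 1)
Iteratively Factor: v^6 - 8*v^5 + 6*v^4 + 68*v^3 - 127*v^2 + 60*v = (v - 5)*(v^5 - 3*v^4 - 9*v^3 + 23*v^2 - 12*v) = (v - 5)*(v - 1)*(v^4 - 2*v^3 - 11*v^2 + 12*v) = v*(v - 5)*(v - 1)*(v^3 - 2*v^2 - 11*v + 12) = v*(v - 5)*(v - 4)*(v - 1)*(v^2 + 2*v - 3) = v*(v - 5)*(v - 4)*(v - 1)*(v + 3)*(v - 1)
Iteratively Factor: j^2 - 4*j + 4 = (j - 2)*(j - 2)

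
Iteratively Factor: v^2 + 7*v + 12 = (v + 4)*(v + 3)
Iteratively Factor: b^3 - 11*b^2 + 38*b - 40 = (b - 5)*(b^2 - 6*b + 8) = (b - 5)*(b - 2)*(b - 4)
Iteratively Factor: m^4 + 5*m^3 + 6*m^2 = (m + 2)*(m^3 + 3*m^2) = m*(m + 2)*(m^2 + 3*m) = m^2*(m + 2)*(m + 3)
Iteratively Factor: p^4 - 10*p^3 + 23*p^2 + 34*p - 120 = (p - 3)*(p^3 - 7*p^2 + 2*p + 40) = (p - 3)*(p + 2)*(p^2 - 9*p + 20) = (p - 5)*(p - 3)*(p + 2)*(p - 4)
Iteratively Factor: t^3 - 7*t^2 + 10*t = (t)*(t^2 - 7*t + 10) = t*(t - 5)*(t - 2)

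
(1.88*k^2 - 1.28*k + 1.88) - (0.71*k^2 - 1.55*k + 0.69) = 1.17*k^2 + 0.27*k + 1.19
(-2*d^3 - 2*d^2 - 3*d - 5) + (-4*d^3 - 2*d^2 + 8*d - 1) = -6*d^3 - 4*d^2 + 5*d - 6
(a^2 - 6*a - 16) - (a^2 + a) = -7*a - 16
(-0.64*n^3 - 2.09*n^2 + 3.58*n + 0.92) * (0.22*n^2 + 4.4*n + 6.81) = -0.1408*n^5 - 3.2758*n^4 - 12.7668*n^3 + 1.7215*n^2 + 28.4278*n + 6.2652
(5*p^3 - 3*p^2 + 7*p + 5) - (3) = 5*p^3 - 3*p^2 + 7*p + 2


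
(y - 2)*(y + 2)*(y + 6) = y^3 + 6*y^2 - 4*y - 24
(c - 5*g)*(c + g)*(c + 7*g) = c^3 + 3*c^2*g - 33*c*g^2 - 35*g^3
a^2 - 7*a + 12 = (a - 4)*(a - 3)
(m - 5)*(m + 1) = m^2 - 4*m - 5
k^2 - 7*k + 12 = (k - 4)*(k - 3)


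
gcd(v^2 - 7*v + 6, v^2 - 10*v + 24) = v - 6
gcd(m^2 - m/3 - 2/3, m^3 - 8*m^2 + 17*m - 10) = m - 1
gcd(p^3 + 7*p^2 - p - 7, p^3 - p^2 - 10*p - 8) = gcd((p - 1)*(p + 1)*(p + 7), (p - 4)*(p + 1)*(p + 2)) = p + 1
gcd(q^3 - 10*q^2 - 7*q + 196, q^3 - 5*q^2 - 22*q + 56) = q^2 - 3*q - 28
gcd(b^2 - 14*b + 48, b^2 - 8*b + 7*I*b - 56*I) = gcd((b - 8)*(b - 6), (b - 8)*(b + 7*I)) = b - 8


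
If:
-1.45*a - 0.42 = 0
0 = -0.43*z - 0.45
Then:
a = -0.29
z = -1.05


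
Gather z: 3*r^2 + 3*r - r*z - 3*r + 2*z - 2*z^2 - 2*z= 3*r^2 - r*z - 2*z^2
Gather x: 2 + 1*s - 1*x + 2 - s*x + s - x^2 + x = -s*x + 2*s - x^2 + 4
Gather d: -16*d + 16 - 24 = -16*d - 8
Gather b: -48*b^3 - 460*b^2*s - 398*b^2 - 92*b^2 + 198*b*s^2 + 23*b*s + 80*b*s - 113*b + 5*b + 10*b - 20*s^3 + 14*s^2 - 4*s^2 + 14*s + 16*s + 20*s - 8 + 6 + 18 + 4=-48*b^3 + b^2*(-460*s - 490) + b*(198*s^2 + 103*s - 98) - 20*s^3 + 10*s^2 + 50*s + 20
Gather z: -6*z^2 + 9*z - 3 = -6*z^2 + 9*z - 3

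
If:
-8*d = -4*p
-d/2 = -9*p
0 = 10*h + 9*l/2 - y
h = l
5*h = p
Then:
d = 0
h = 0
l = 0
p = 0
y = 0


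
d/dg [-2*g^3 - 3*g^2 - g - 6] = -6*g^2 - 6*g - 1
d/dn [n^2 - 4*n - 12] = 2*n - 4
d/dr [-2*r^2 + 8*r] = 8 - 4*r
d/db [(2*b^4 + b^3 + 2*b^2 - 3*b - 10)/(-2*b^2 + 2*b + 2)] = (-2*b^5 + 5*b^4/2 + 5*b^3 + b^2 - 8*b + 7/2)/(b^4 - 2*b^3 - b^2 + 2*b + 1)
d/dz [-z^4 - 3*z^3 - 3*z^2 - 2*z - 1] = -4*z^3 - 9*z^2 - 6*z - 2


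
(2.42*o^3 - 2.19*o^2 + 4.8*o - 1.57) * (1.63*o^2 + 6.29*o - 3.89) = 3.9446*o^5 + 11.6521*o^4 - 15.3649*o^3 + 36.152*o^2 - 28.5473*o + 6.1073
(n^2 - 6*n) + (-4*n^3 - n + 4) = -4*n^3 + n^2 - 7*n + 4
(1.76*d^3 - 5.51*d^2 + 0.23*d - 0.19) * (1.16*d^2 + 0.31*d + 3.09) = 2.0416*d^5 - 5.846*d^4 + 3.9971*d^3 - 17.175*d^2 + 0.6518*d - 0.5871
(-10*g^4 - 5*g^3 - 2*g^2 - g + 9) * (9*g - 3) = -90*g^5 - 15*g^4 - 3*g^3 - 3*g^2 + 84*g - 27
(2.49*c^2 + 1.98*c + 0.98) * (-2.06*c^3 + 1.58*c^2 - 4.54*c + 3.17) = -5.1294*c^5 - 0.1446*c^4 - 10.195*c^3 + 0.452500000000001*c^2 + 1.8274*c + 3.1066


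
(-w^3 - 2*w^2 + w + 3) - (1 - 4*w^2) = -w^3 + 2*w^2 + w + 2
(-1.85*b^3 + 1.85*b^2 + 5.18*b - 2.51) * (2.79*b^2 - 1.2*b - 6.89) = -5.1615*b^5 + 7.3815*b^4 + 24.9787*b^3 - 25.9654*b^2 - 32.6782*b + 17.2939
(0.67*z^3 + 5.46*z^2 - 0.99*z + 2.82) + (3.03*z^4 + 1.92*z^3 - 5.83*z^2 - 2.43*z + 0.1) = 3.03*z^4 + 2.59*z^3 - 0.37*z^2 - 3.42*z + 2.92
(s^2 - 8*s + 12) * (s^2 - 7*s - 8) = s^4 - 15*s^3 + 60*s^2 - 20*s - 96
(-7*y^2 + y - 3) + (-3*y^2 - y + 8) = 5 - 10*y^2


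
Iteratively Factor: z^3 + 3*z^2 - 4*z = (z)*(z^2 + 3*z - 4) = z*(z + 4)*(z - 1)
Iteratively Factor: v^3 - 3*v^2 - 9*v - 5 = (v - 5)*(v^2 + 2*v + 1) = (v - 5)*(v + 1)*(v + 1)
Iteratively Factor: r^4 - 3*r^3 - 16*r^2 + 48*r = (r + 4)*(r^3 - 7*r^2 + 12*r) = (r - 4)*(r + 4)*(r^2 - 3*r) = (r - 4)*(r - 3)*(r + 4)*(r)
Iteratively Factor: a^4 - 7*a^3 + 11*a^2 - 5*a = (a - 5)*(a^3 - 2*a^2 + a) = (a - 5)*(a - 1)*(a^2 - a) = a*(a - 5)*(a - 1)*(a - 1)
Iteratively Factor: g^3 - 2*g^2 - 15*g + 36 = (g + 4)*(g^2 - 6*g + 9) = (g - 3)*(g + 4)*(g - 3)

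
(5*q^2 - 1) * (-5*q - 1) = -25*q^3 - 5*q^2 + 5*q + 1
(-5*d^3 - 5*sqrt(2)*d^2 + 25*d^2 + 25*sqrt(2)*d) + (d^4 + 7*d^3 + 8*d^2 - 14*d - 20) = d^4 + 2*d^3 - 5*sqrt(2)*d^2 + 33*d^2 - 14*d + 25*sqrt(2)*d - 20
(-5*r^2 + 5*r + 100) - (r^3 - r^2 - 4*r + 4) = -r^3 - 4*r^2 + 9*r + 96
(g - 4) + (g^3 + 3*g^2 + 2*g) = g^3 + 3*g^2 + 3*g - 4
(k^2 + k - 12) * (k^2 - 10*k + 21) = k^4 - 9*k^3 - k^2 + 141*k - 252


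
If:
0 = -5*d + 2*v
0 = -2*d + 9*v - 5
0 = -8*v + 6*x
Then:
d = 10/41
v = 25/41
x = 100/123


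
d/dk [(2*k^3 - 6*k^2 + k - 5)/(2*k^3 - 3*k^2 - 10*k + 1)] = (6*k^4 - 44*k^3 + 99*k^2 - 42*k - 49)/(4*k^6 - 12*k^5 - 31*k^4 + 64*k^3 + 94*k^2 - 20*k + 1)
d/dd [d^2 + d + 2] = 2*d + 1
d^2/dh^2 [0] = 0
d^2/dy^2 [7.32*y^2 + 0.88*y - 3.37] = 14.6400000000000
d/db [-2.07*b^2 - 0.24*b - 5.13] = -4.14*b - 0.24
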